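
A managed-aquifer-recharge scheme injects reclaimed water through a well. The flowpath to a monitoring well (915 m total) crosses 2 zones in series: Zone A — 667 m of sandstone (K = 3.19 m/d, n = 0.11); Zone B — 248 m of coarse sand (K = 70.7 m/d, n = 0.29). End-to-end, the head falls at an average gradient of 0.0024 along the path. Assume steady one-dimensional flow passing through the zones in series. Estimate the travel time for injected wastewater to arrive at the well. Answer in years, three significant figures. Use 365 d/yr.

38.5 years

Continuity: the same q passes through each zone, so ΔH = q·Σ(L_j/K_j) — the zones act as resistances in series.
Σ(L/K) = 667/3.19 + 248/70.7 = 209.1 + 3.508 = 212.6 d
K_eq = L_total / Σ(L/K) = 915 / 212.6 = 4.304 m/d
q = K_eq · i = 4.304 × 0.0024 = 0.01033 m/d (same in every zone)
Zone A: v = q/n = 0.01033/0.11 = 0.09390 m/d → t_A = 667/0.09390 = 7103 d
Zone B: v = q/n = 0.01033/0.29 = 0.03562 m/d → t_B = 248/0.03562 = 6963 d
Total t = 7103 + 6963 = 14070 d
   = 14070 / 365 = 38.5 yr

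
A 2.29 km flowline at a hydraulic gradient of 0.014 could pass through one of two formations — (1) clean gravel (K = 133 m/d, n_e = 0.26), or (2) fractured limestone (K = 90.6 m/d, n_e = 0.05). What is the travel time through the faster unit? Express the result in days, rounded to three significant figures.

Unit 1 (clean gravel): v = 133×0.014/0.26 = 7.162 m/d, t = 2290/7.162 = 319.8 d
Unit 2 (fractured limestone): v = 90.6×0.014/0.05 = 25.37 m/d, t = 2290/25.37 = 90.27 d
Faster unit: t = 90.3 d

90.3 days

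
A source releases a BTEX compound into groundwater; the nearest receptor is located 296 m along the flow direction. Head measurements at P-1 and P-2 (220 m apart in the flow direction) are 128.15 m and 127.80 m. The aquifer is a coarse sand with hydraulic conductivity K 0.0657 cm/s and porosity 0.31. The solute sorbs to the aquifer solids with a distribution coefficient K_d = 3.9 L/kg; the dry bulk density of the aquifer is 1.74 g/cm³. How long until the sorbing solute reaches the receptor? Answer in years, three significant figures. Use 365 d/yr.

Hydraulic gradient i = (128.15 − 127.80) / 220 = 0.35 / 220 = 0.001591
K = 0.0657 cm/s × 864 = 56.76 m/d
q = Ki = 56.76 × 0.001591 = 0.09031 m/d
Seepage velocity v = q / n = 0.09031 / 0.31 = 0.2913 m/d
Retardation R = 1 + ρ_b·K_d/n = 1 + 1.74×3.9/0.31 = 22.89
Contaminant velocity v_c = v/R = 0.2913/22.89 = 0.01273 m/d
t = L/v_c = 296/0.01273 = 23260 d
   = 23260/365 = 63.7 yr

63.7 years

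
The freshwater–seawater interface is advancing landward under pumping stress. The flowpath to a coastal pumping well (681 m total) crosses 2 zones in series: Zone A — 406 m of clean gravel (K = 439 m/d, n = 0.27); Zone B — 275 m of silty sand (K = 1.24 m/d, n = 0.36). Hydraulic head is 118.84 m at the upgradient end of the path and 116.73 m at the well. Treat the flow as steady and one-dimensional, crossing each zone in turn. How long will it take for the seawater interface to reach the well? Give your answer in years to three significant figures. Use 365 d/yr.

60.3 years

Total head drop ΔH = 118.84 − 116.73 = 2.11 m
Steady 1-D flow in series ⇒ the Darcy flux q is identical in every zone and the zone head losses add (resistances L/K in series).
Σ(L/K) = 406/439 + 275/1.24 = 0.9248 + 221.8 = 222.7 d
q = ΔH / Σ(L/K) = 2.11 / 222.7 = 0.009475 m/d (same in every zone)
Zone A: v = q/n = 0.009475/0.27 = 0.03509 m/d → t_A = 406/0.03509 = 11570 d
Zone B: v = q/n = 0.009475/0.36 = 0.02632 m/d → t_B = 275/0.02632 = 10450 d
Total t = 11570 + 10450 = 22020 d
   = 22020 / 365 = 60.3 yr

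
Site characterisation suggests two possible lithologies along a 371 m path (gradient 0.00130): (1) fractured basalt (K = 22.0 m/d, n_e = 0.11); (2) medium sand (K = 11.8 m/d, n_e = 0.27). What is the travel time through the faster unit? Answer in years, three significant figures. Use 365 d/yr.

3.91 years

Unit 1 (fractured basalt): v = 22.0×0.0013/0.11 = 0.2600 m/d, t = 371/0.2600 = 1427 d
Unit 2 (medium sand): v = 11.8×0.0013/0.27 = 0.05681 m/d, t = 371/0.05681 = 6530 d
Faster: 1427 d / 365 = 3.91 yr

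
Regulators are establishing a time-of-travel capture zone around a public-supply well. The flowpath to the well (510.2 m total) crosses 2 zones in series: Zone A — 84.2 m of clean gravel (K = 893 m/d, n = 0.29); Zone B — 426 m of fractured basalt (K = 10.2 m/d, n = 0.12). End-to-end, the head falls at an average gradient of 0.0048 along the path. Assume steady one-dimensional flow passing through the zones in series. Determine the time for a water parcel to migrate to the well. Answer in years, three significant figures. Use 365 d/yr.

Steady 1-D flow in series ⇒ the Darcy flux q is identical in every zone and the zone head losses add (resistances L/K in series).
Σ(L/K) = 84.2/893 + 426/10.2 = 0.09429 + 41.76 = 41.86 d
K_eq = L_total / Σ(L/K) = 510.2 / 41.86 = 12.19 m/d
q = K_eq · i = 12.19 × 0.0048 = 0.05850 m/d (same in every zone)
Zone A: v = q/n = 0.05850/0.29 = 0.2017 m/d → t_A = 84.2/0.2017 = 417.4 d
Zone B: v = q/n = 0.05850/0.12 = 0.4875 m/d → t_B = 426/0.4875 = 873.8 d
Total t = 417.4 + 873.8 = 1291 d
   = 1291 / 365 = 3.54 yr

3.54 years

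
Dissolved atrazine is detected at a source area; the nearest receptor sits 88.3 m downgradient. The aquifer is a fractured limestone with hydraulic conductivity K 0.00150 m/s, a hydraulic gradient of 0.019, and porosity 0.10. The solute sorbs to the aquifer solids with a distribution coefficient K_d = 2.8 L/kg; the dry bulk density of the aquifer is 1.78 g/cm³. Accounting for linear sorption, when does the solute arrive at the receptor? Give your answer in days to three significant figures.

K = 0.00150 m/s × 86400 s/d = 129.6 m/d
Specific discharge q = 129.6 × 0.019 = 2.462 m/d
Average linear velocity = 2.462 / 0.10 = 24.62 m/d
Retardation R = 1 + ρ_b·K_d/n = 1 + 1.78×2.8/0.10 = 50.84
Contaminant velocity v_c = v/R = 24.62/50.84 = 0.4843 m/d
t = L/v_c = 88.3/0.4843 = 182.3 d

182 days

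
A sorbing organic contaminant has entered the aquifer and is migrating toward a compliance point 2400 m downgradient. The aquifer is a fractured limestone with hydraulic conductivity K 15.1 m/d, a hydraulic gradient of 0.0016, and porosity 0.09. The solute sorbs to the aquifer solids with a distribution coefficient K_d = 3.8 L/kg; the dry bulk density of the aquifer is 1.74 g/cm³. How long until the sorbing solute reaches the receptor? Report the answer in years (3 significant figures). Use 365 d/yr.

q = Ki = 15.1 × 0.0016 = 0.02416 m/d
Average linear velocity = 0.02416 / 0.09 = 0.2684 m/d
Retardation R = 1 + ρ_b·K_d/n = 1 + 1.74×3.8/0.09 = 74.47
Contaminant velocity v_c = v/R = 0.2684/74.47 = 0.003605 m/d
t = L/v_c = 2400/0.003605 = 665800 d
   = 665800/365 = 1820 yr

1820 years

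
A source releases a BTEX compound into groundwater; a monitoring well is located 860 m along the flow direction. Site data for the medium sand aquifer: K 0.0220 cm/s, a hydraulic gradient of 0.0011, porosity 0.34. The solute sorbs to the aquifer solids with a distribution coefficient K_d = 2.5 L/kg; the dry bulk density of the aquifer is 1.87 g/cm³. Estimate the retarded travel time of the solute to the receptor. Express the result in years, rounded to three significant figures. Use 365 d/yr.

K = 0.0220 cm/s × 864 = 19.01 m/d
Darcy flux q = K·i = 19.01 × 0.0011 = 0.02091 m/d
Average linear velocity = 0.02091 / 0.34 = 0.06150 m/d
Retardation R = 1 + ρ_b·K_d/n = 1 + 1.87×2.5/0.34 = 14.75
Contaminant velocity v_c = v/R = 0.06150/14.75 = 0.004169 m/d
t = L/v_c = 860/0.004169 = 206300 d
   = 206300/365 = 565 yr

565 years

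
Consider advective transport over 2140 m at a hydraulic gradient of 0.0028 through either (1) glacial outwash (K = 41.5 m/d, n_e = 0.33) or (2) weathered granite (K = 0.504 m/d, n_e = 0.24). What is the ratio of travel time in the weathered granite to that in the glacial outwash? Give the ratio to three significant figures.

Unit 1 (glacial outwash): v = 41.5×0.0028/0.33 = 0.3521 m/d, t = 2140/0.3521 = 6077 d
Unit 2 (weathered granite): v = 0.504×0.0028/0.24 = 0.005880 m/d, t = 2140/0.005880 = 363900 d
t(weathered granite) / t(glacial outwash) = 363900/6077 = 59.9

59.9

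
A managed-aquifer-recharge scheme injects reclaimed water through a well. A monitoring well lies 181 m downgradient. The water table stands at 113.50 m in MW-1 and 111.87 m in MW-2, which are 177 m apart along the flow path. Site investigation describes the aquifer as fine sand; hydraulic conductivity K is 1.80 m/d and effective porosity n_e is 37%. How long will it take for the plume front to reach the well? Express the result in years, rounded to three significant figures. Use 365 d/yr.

Hydraulic gradient i = (113.50 − 111.87) / 177 = 1.63 / 177 = 0.009209
Darcy flux q = K·i = 1.80 × 0.009209 = 0.01658 m/d
v_s = q/n_e = 0.01658/0.37 = 0.04480 m/d
t = L / v = 181 / 0.04480 = 4040 d
   = 4040 / 365 = 11.1 yr

11.1 years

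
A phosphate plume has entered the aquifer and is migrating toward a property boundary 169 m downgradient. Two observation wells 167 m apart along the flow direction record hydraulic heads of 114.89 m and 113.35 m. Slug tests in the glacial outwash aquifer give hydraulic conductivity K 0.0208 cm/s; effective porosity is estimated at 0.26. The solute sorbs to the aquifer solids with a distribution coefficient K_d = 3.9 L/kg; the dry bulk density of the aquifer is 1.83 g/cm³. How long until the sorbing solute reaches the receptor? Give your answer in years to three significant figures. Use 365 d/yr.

20.7 years

Hydraulic gradient i = (114.89 − 113.35) / 167 = 1.54 / 167 = 0.009222
K = 0.0208 cm/s × 864 = 17.97 m/d
Specific discharge q = 17.97 × 0.009222 = 0.1657 m/d
v_s = q/n_e = 0.1657/0.26 = 0.6374 m/d
Retardation R = 1 + ρ_b·K_d/n = 1 + 1.83×3.9/0.26 = 28.45
Contaminant velocity v_c = v/R = 0.6374/28.45 = 0.02240 m/d
t = L/v_c = 169/0.02240 = 7543 d
   = 7543/365 = 20.7 yr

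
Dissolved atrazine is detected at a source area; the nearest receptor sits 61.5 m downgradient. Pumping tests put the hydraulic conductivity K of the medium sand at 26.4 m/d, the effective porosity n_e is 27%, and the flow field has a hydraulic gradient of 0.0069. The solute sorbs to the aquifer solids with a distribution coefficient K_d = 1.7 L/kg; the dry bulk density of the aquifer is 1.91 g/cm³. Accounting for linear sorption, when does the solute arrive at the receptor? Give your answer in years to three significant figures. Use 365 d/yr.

Specific discharge q = 26.4 × 0.0069 = 0.1822 m/d
Average linear velocity = 0.1822 / 0.27 = 0.6747 m/d
Retardation R = 1 + ρ_b·K_d/n = 1 + 1.91×1.7/0.27 = 13.03
Contaminant velocity v_c = v/R = 0.6747/13.03 = 0.05179 m/d
t = L/v_c = 61.5/0.05179 = 1187 d
   = 1187/365 = 3.25 yr

3.25 years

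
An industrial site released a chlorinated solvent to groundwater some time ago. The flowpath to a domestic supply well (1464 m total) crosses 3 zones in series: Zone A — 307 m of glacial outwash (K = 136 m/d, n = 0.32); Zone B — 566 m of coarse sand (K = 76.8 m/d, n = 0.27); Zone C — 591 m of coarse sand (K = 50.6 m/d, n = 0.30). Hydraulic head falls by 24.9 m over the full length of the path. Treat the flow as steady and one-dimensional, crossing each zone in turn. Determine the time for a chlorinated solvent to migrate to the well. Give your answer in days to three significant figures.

Continuity: the same q passes through each zone, so ΔH = q·Σ(L_j/K_j) — the zones act as resistances in series.
Σ(L/K) = 307/136 + 566/76.8 + 591/50.6 = 2.257 + 7.370 + 11.68 = 21.31 d
q = ΔH / Σ(L/K) = 24.9 / 21.31 = 1.169 m/d (same in every zone)
Zone A: v = q/n = 1.169/0.32 = 3.652 m/d → t_A = 307/3.652 = 84.06 d
Zone B: v = q/n = 1.169/0.27 = 4.328 m/d → t_B = 566/4.328 = 130.8 d
Zone C: v = q/n = 1.169/0.30 = 3.895 m/d → t_C = 591/3.895 = 151.7 d
Total t = 84.06 + 130.8 + 151.7 = 366.5 d

367 days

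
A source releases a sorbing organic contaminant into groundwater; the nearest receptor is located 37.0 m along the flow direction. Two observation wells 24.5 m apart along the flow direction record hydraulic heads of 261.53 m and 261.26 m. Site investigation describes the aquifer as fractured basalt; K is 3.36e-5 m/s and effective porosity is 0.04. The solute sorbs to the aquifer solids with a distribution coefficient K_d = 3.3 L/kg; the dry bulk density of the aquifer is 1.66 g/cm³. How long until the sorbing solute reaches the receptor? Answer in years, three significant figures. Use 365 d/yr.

17.5 years

Hydraulic gradient i = (261.53 − 261.26) / 24.5 = 0.27 / 24.5 = 0.01102
K = 3.36e-5 m/s × 86400 s/d = 2.903 m/d
Specific discharge q = 2.903 × 0.01102 = 0.03199 m/d
v = Ki/n = 2.903·0.01102/0.04 = 0.7998 m/d
Retardation R = 1 + ρ_b·K_d/n = 1 + 1.66×3.3/0.04 = 138.0
Contaminant velocity v_c = v/R = 0.7998/138.0 = 0.005798 m/d
t = L/v_c = 37.0/0.005798 = 6382 d
   = 6382/365 = 17.5 yr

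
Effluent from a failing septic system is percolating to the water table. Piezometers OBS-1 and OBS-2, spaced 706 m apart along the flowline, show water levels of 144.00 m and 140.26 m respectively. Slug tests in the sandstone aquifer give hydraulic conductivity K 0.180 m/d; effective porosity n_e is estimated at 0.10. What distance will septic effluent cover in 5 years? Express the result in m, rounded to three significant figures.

17.4 m

Hydraulic gradient i = (144.00 − 140.26) / 706 = 3.74 / 706 = 0.005297
Specific discharge q = 0.180 × 0.005297 = 9.535e-4 m/d
Seepage velocity v = q / n = 9.535e-4 / 0.10 = 0.009535 m/d
T = 5 yr × 365 = 1825 d
L = v × T = 0.009535 × 1825 = 17.40 m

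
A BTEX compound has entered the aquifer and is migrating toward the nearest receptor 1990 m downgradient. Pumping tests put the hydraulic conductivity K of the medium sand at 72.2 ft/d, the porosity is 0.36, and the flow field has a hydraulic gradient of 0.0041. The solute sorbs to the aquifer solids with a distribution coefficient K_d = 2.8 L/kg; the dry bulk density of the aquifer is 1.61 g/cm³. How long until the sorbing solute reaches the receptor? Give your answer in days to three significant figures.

K = 72.2 ft/d × 0.3048 = 22.01 m/d
Specific discharge q = 22.01 × 0.0041 = 0.09023 m/d
v = Ki/n = 22.01·0.0041/0.36 = 0.2506 m/d
Retardation R = 1 + ρ_b·K_d/n = 1 + 1.61×2.8/0.36 = 13.52
Contaminant velocity v_c = v/R = 0.2506/13.52 = 0.01853 m/d
t = L/v_c = 1990/0.01853 = 107400 d

107000 days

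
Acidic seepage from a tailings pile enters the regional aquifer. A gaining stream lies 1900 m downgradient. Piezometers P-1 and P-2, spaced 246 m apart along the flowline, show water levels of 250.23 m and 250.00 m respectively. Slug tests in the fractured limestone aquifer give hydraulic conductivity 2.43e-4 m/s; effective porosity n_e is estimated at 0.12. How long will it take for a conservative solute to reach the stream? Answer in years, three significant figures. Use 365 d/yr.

31.8 years

Hydraulic gradient i = (250.23 − 250.00) / 246 = 0.23 / 246 = 9.350e-4
K = 2.43e-4 m/s × 86400 s/d = 21.00 m/d
q = Ki = 21.00 × 9.350e-4 = 0.01963 m/d
Seepage velocity v = q / n = 0.01963 / 0.12 = 0.1636 m/d
t = L / v = 1900 / 0.1636 = 11620 d
   = 11620 / 365 = 31.8 yr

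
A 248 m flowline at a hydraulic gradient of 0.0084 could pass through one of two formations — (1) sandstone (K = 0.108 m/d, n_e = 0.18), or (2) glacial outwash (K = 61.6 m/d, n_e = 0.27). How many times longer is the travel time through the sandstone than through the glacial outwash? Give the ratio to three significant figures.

380

Unit 1 (sandstone): v = 0.108×0.0084/0.18 = 0.005040 m/d, t = 248/0.005040 = 49210 d
Unit 2 (glacial outwash): v = 61.6×0.0084/0.27 = 1.916 m/d, t = 248/1.916 = 129.4 d
t(sandstone) / t(glacial outwash) = 49210/129.4 = 380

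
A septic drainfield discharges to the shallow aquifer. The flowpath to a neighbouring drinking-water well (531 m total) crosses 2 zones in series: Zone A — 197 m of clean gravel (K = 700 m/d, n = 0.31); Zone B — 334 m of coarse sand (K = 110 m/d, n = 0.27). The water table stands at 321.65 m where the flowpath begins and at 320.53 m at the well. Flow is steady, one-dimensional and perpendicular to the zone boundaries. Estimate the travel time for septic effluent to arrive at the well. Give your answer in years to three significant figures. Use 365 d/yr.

1.23 years

Total head drop ΔH = 321.65 − 320.53 = 1.12 m
Continuity: the same q passes through each zone, so ΔH = q·Σ(L_j/K_j) — the zones act as resistances in series.
Σ(L/K) = 197/700 + 334/110 = 0.2814 + 3.036 = 3.318 d
q = ΔH / Σ(L/K) = 1.12 / 3.318 = 0.3376 m/d (same in every zone)
Zone A: v = q/n = 0.3376/0.31 = 1.089 m/d → t_A = 197/1.089 = 180.9 d
Zone B: v = q/n = 0.3376/0.27 = 1.250 m/d → t_B = 334/1.250 = 267.1 d
Total t = 180.9 + 267.1 = 448.1 d
   = 448.1 / 365 = 1.23 yr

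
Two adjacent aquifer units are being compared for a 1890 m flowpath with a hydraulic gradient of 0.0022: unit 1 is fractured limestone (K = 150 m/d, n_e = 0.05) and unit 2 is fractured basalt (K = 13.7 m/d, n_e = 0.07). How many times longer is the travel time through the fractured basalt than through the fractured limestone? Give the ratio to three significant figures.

Unit 1 (fractured limestone): v = 150×0.0022/0.05 = 6.600 m/d, t = 1890/6.600 = 286.4 d
Unit 2 (fractured basalt): v = 13.7×0.0022/0.07 = 0.4306 m/d, t = 1890/0.4306 = 4390 d
t(fractured basalt) / t(fractured limestone) = 4390/286.4 = 15.3

15.3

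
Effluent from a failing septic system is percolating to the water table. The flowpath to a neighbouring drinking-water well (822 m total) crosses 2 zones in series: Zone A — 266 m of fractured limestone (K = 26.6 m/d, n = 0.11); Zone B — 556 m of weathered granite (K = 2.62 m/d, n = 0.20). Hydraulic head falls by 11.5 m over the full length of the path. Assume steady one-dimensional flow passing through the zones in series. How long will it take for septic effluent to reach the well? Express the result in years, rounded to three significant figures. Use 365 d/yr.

Continuity: the same q passes through each zone, so ΔH = q·Σ(L_j/K_j) — the zones act as resistances in series.
Σ(L/K) = 266/26.6 + 556/2.62 = 10.00 + 212.2 = 222.2 d
q = ΔH / Σ(L/K) = 11.5 / 222.2 = 0.05175 m/d (same in every zone)
Zone A: v = q/n = 0.05175/0.11 = 0.4705 m/d → t_A = 266/0.4705 = 565.4 d
Zone B: v = q/n = 0.05175/0.20 = 0.2588 m/d → t_B = 556/0.2588 = 2149 d
Total t = 565.4 + 2149 = 2714 d
   = 2714 / 365 = 7.44 yr

7.44 years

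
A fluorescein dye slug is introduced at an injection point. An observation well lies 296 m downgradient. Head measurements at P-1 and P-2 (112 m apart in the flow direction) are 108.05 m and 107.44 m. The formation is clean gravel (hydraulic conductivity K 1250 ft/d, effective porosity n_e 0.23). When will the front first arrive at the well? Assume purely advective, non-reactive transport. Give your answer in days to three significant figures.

32.8 days

Hydraulic gradient i = (108.05 − 107.44) / 112 = 0.61 / 112 = 0.005446
K = 1250 ft/d × 0.3048 = 381.0 m/d
Specific discharge q = 381.0 × 0.005446 = 2.075 m/d
Average linear velocity = 2.075 / 0.23 = 9.022 m/d
t = L / v = 296 / 9.022 = 32.81 d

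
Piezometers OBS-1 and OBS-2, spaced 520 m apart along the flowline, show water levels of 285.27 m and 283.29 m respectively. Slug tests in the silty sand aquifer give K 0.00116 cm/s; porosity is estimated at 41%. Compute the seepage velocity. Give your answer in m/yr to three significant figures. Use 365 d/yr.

3.40 m/yr

Hydraulic gradient i = (285.27 − 283.29) / 520 = 1.98 / 520 = 0.003808
K = 0.00116 cm/s × 864 = 1.002 m/d
Darcy flux q = K·i = 1.002 × 0.003808 = 0.003816 m/d
v = Ki/n = 1.002·0.003808/0.41 = 0.009308 m/d
   = 0.009308 × 365 = 3.40 m/yr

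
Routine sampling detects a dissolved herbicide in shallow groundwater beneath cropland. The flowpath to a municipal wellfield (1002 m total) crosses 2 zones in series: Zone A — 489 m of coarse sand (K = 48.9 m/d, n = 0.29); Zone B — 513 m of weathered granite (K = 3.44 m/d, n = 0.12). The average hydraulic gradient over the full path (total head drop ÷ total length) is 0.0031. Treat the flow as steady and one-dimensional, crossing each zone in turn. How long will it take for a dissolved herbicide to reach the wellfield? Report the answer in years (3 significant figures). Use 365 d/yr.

Steady 1-D flow in series ⇒ the Darcy flux q is identical in every zone and the zone head losses add (resistances L/K in series).
Σ(L/K) = 489/48.9 + 513/3.44 = 10.00 + 149.1 = 159.1 d
K_eq = L_total / Σ(L/K) = 1002 / 159.1 = 6.297 m/d
q = K_eq · i = 6.297 × 0.0031 = 0.01952 m/d (same in every zone)
Zone A: v = q/n = 0.01952/0.29 = 0.06731 m/d → t_A = 489/0.06731 = 7265 d
Zone B: v = q/n = 0.01952/0.12 = 0.1627 m/d → t_B = 513/0.1627 = 3154 d
Total t = 7265 + 3154 = 10420 d
   = 10420 / 365 = 28.5 yr

28.5 years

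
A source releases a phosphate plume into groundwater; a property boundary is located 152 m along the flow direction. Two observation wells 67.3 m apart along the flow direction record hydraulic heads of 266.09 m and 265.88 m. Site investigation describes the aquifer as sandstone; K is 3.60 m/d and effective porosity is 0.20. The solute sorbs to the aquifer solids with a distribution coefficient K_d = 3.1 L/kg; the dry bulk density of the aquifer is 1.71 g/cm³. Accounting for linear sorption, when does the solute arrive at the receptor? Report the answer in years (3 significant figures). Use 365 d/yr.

Hydraulic gradient i = (266.09 − 265.88) / 67.3 = 0.21 / 67.3 = 0.003120
q = Ki = 3.60 × 0.003120 = 0.01123 m/d
v = Ki/n = 3.60·0.003120/0.20 = 0.05617 m/d
Retardation R = 1 + ρ_b·K_d/n = 1 + 1.71×3.1/0.20 = 27.51
Contaminant velocity v_c = v/R = 0.05617/27.51 = 0.002042 m/d
t = L/v_c = 152/0.002042 = 74440 d
   = 74440/365 = 204 yr

204 years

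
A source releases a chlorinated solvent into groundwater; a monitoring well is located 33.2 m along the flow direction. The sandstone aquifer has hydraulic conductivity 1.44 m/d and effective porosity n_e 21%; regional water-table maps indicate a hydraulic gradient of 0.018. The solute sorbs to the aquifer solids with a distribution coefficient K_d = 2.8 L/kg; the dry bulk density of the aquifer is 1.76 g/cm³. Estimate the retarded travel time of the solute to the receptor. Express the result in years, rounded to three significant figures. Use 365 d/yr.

18.0 years

q = Ki = 1.44 × 0.018 = 0.02592 m/d
v = Ki/n = 1.44·0.018/0.21 = 0.1234 m/d
Retardation R = 1 + ρ_b·K_d/n = 1 + 1.76×2.8/0.21 = 24.47
Contaminant velocity v_c = v/R = 0.1234/24.47 = 0.005045 m/d
t = L/v_c = 33.2/0.005045 = 6581 d
   = 6581/365 = 18.0 yr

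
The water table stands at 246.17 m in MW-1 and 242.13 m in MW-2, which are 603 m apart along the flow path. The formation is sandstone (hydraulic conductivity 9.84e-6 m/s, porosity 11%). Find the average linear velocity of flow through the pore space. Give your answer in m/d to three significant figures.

0.0518 m/d

Hydraulic gradient i = (246.17 − 242.13) / 603 = 4.04 / 603 = 0.006700
K = 9.84e-6 m/s × 86400 s/d = 0.8502 m/d
Specific discharge q = 0.8502 × 0.006700 = 0.005696 m/d
Average linear velocity = 0.005696 / 0.11 = 0.05178 m/d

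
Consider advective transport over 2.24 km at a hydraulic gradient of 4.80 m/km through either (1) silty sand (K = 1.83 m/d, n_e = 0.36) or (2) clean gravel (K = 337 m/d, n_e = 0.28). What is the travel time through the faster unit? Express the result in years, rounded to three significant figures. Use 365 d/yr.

Unit 1 (silty sand): v = 1.83×0.0048/0.36 = 0.02440 m/d, t = 2240/0.02440 = 91800 d
Unit 2 (clean gravel): v = 337×0.0048/0.28 = 5.777 m/d, t = 2240/5.777 = 387.7 d
Faster: 387.7 d / 365 = 1.06 yr

1.06 years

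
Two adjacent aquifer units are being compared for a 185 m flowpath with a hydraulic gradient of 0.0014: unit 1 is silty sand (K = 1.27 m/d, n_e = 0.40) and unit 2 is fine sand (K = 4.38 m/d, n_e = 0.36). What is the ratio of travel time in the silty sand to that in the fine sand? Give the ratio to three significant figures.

3.83

Unit 1 (silty sand): v = 1.27×0.0014/0.40 = 0.004445 m/d, t = 185/0.004445 = 41620 d
Unit 2 (fine sand): v = 4.38×0.0014/0.36 = 0.01703 m/d, t = 185/0.01703 = 10860 d
t(silty sand) / t(fine sand) = 41620/10860 = 3.83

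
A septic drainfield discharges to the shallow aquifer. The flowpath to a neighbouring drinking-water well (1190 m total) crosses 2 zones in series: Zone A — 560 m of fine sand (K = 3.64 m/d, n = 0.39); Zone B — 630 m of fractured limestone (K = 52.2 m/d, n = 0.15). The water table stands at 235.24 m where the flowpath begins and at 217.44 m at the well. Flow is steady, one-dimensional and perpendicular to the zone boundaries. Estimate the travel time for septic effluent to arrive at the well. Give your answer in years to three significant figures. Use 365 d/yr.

Total head drop ΔH = 235.24 − 217.44 = 17.80 m
Steady 1-D flow in series ⇒ the Darcy flux q is identical in every zone and the zone head losses add (resistances L/K in series).
Σ(L/K) = 560/3.64 + 630/52.2 = 153.8 + 12.07 = 165.9 d
q = ΔH / Σ(L/K) = 17.80 / 165.9 = 0.1073 m/d (same in every zone)
Zone A: v = q/n = 0.1073/0.39 = 0.2751 m/d → t_A = 560/0.2751 = 2036 d
Zone B: v = q/n = 0.1073/0.15 = 0.7152 m/d → t_B = 630/0.7152 = 880.8 d
Total t = 2036 + 880.8 = 2917 d
   = 2917 / 365 = 7.99 yr

7.99 years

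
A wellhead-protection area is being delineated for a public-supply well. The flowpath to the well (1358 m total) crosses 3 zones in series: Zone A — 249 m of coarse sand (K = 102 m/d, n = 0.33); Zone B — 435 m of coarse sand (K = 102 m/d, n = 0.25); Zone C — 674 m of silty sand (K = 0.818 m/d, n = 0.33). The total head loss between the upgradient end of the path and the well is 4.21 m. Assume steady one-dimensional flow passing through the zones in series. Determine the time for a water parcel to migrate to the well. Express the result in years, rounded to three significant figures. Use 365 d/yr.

223 years

Continuity: the same q passes through each zone, so ΔH = q·Σ(L_j/K_j) — the zones act as resistances in series.
Σ(L/K) = 249/102 + 435/102 + 674/0.818 = 2.441 + 4.265 + 824.0 = 830.7 d
q = ΔH / Σ(L/K) = 4.21 / 830.7 = 0.005068 m/d (same in every zone)
Zone A: v = q/n = 0.005068/0.33 = 0.01536 m/d → t_A = 249/0.01536 = 16210 d
Zone B: v = q/n = 0.005068/0.25 = 0.02027 m/d → t_B = 435/0.02027 = 21460 d
Zone C: v = q/n = 0.005068/0.33 = 0.01536 m/d → t_C = 674/0.01536 = 43890 d
Total t = 16210 + 21460 + 43890 = 81560 d
   = 81560 / 365 = 223 yr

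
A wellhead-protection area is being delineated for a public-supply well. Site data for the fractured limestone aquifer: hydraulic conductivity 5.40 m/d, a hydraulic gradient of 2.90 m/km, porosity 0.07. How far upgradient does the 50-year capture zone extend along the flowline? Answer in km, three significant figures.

Darcy flux q = K·i = 5.40 × 0.0029 = 0.01566 m/d
v_s = q/n_e = 0.01566/0.07 = 0.2237 m/d
T = 50 yr × 365 = 18250 d
L = v × T = 0.2237 × 18250 = 4083 m
   = 4.08 km

4.08 km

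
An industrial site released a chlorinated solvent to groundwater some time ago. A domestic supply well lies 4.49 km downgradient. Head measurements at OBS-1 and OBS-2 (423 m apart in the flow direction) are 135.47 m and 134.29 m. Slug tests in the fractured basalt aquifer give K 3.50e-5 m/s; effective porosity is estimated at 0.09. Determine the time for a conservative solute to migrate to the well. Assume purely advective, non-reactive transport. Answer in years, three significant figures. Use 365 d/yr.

Hydraulic gradient i = (135.47 − 134.29) / 423 = 1.18 / 423 = 0.002790
K = 3.50e-5 m/s × 86400 s/d = 3.024 m/d
Darcy flux q = K·i = 3.024 × 0.002790 = 0.008436 m/d
v_s = q/n_e = 0.008436/0.09 = 0.09373 m/d
L = 4.49 km = 4490 m
t = L / v = 4490 / 0.09373 = 47900 d
   = 47900 / 365 = 131 yr

131 years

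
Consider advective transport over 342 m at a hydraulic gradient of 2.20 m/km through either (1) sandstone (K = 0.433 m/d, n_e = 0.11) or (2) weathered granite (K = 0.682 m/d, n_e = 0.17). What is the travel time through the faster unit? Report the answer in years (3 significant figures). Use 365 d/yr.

106 years

Unit 1 (sandstone): v = 0.433×0.0022/0.11 = 0.008660 m/d, t = 342/0.008660 = 39490 d
Unit 2 (weathered granite): v = 0.682×0.0022/0.17 = 0.008826 m/d, t = 342/0.008826 = 38750 d
Faster: 38750 d / 365 = 106 yr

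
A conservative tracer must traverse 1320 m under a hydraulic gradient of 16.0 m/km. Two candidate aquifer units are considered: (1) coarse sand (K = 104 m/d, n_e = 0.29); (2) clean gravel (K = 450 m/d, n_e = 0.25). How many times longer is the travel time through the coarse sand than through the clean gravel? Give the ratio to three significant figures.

5.02

Unit 1 (coarse sand): v = 104×0.016/0.29 = 5.738 m/d, t = 1320/5.738 = 230.0 d
Unit 2 (clean gravel): v = 450×0.016/0.25 = 28.80 m/d, t = 1320/28.80 = 45.83 d
t(coarse sand) / t(clean gravel) = 230.0/45.83 = 5.02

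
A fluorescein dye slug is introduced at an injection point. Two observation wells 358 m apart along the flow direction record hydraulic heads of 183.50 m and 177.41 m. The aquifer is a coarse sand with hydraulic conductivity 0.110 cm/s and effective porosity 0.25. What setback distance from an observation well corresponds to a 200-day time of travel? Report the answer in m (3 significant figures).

1290 m

Hydraulic gradient i = (183.50 − 177.41) / 358 = 6.09 / 358 = 0.01701
K = 0.110 cm/s × 864 = 95.04 m/d
Darcy flux q = K·i = 95.04 × 0.01701 = 1.617 m/d
Seepage velocity v = q / n = 1.617 / 0.25 = 6.467 m/d
L = v × T = 6.467 × 200 = 1293 m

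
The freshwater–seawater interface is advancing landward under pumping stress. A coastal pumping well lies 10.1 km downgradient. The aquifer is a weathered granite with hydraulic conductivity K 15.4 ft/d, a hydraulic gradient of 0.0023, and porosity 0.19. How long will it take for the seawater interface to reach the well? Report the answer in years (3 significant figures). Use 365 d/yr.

487 years

K = 15.4 ft/d × 0.3048 = 4.694 m/d
Darcy flux q = K·i = 4.694 × 0.0023 = 0.01080 m/d
v_s = q/n_e = 0.01080/0.19 = 0.05682 m/d
L = 10.1 km = 10100 m
t = L / v = 10100 / 0.05682 = 177800 d
   = 177800 / 365 = 487 yr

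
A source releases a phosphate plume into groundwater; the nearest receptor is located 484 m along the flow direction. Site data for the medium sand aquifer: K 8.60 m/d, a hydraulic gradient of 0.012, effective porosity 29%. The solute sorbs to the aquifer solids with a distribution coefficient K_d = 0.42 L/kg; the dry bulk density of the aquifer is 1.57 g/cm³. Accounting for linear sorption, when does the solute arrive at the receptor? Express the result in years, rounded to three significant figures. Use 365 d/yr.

12.2 years

q = Ki = 8.60 × 0.012 = 0.1032 m/d
v_s = q/n_e = 0.1032/0.29 = 0.3559 m/d
Retardation R = 1 + ρ_b·K_d/n = 1 + 1.57×0.42/0.29 = 3.274
Contaminant velocity v_c = v/R = 0.3559/3.274 = 0.1087 m/d
t = L/v_c = 484/0.1087 = 4453 d
   = 4453/365 = 12.2 yr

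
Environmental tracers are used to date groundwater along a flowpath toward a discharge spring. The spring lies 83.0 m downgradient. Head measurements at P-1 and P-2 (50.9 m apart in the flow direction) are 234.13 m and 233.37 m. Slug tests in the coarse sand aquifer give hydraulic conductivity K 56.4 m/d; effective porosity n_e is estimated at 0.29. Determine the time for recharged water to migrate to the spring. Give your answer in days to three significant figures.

Hydraulic gradient i = (234.13 − 233.37) / 50.9 = 0.76 / 50.9 = 0.01493
Specific discharge q = 56.4 × 0.01493 = 0.8421 m/d
Average linear velocity = 0.8421 / 0.29 = 2.904 m/d
t = L / v = 83.0 / 2.904 = 28.58 d

28.6 days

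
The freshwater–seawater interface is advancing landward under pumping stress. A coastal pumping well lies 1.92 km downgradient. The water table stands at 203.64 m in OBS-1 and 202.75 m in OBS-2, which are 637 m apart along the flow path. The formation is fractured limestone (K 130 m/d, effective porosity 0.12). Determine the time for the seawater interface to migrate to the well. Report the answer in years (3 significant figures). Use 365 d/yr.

Hydraulic gradient i = (203.64 − 202.75) / 637 = 0.89 / 637 = 0.001397
Specific discharge q = 130 × 0.001397 = 0.1816 m/d
Average linear velocity = 0.1816 / 0.12 = 1.514 m/d
L = 1.92 km = 1920 m
t = L / v = 1920 / 1.514 = 1268 d
   = 1268 / 365 = 3.48 yr

3.48 years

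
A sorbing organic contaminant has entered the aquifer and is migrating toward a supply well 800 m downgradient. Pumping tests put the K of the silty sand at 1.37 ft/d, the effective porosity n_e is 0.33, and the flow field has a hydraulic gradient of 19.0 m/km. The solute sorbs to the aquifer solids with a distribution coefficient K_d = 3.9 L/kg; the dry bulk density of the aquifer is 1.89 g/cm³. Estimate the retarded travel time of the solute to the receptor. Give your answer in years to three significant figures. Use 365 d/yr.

K = 1.37 ft/d × 0.3048 = 0.4176 m/d
Specific discharge q = 0.4176 × 0.019 = 0.007934 m/d
v = Ki/n = 0.4176·0.019/0.33 = 0.02404 m/d
Retardation R = 1 + ρ_b·K_d/n = 1 + 1.89×3.9/0.33 = 23.34
Contaminant velocity v_c = v/R = 0.02404/23.34 = 0.001030 m/d
t = L/v_c = 800/0.001030 = 776500 d
   = 776500/365 = 2130 yr

2130 years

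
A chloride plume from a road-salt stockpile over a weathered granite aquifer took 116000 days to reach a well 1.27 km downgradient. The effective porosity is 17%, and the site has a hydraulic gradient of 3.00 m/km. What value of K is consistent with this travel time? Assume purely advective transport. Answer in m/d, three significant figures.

0.620 m/d

L = 1.27 km = 1270 m
v = L / t = 1270 / 116000 = 0.01095 m/d
K = v · n / i = 0.01095 × 0.17 / 0.0030 = 0.620 m/d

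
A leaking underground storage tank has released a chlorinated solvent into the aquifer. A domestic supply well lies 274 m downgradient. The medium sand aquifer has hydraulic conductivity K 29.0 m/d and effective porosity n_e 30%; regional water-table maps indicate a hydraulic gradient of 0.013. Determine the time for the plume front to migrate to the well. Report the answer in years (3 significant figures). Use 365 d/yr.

0.597 years

q = Ki = 29.0 × 0.013 = 0.3770 m/d
v_s = q/n_e = 0.3770/0.30 = 1.257 m/d
t = L / v = 274 / 1.257 = 218.0 d
   = 218.0 / 365 = 0.597 yr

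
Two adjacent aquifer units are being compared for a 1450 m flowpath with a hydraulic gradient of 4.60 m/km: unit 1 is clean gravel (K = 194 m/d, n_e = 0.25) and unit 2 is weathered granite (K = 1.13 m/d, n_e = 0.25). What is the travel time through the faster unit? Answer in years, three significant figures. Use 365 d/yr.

Unit 1 (clean gravel): v = 194×0.0046/0.25 = 3.570 m/d, t = 1450/3.570 = 406.2 d
Unit 2 (weathered granite): v = 1.13×0.0046/0.25 = 0.02079 m/d, t = 1450/0.02079 = 69740 d
Faster: 406.2 d / 365 = 1.11 yr

1.11 years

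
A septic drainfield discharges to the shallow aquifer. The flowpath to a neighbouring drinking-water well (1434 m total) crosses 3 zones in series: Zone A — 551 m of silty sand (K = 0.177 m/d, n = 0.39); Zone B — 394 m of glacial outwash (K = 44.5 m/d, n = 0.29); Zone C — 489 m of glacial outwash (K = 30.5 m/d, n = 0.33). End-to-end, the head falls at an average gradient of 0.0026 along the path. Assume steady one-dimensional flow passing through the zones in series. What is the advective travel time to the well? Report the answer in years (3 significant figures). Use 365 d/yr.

For zones in series the flux q is common to all zones; the equivalent conductivity is the harmonic (thickness-weighted) mean, K_eq = L_total / Σ(L_j/K_j).
Σ(L/K) = 551/0.177 + 394/44.5 + 489/30.5 = 3113 + 8.854 + 16.03 = 3138 d
K_eq = L_total / Σ(L/K) = 1434 / 3138 = 0.4570 m/d
q = K_eq · i = 0.4570 × 0.0026 = 0.001188 m/d (same in every zone)
Zone A: v = q/n = 0.001188/0.39 = 0.003047 m/d → t_A = 551/0.003047 = 180900 d
Zone B: v = q/n = 0.001188/0.29 = 0.004097 m/d → t_B = 394/0.004097 = 96160 d
Zone C: v = q/n = 0.001188/0.33 = 0.003601 m/d → t_C = 489/0.003601 = 135800 d
Total t = 180900 + 96160 + 135800 = 412800 d
   = 412800 / 365 = 1130 yr

1130 years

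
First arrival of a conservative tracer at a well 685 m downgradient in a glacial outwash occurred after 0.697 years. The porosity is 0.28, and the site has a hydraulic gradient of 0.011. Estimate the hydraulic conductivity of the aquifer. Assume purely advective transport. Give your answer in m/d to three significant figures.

t = 0.697 years = 254.4 d
v = L / t = 685 / 254.4 = 2.693 m/d
K = v · n / i = 2.693 × 0.28 / 0.011 = 68.5 m/d

68.5 m/d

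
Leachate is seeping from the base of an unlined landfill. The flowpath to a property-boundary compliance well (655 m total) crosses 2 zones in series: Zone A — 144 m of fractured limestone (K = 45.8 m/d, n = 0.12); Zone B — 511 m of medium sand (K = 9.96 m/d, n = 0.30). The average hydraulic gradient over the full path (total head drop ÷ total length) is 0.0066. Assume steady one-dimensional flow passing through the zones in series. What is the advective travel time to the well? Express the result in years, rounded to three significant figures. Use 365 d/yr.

5.89 years

For zones in series the flux q is common to all zones; the equivalent conductivity is the harmonic (thickness-weighted) mean, K_eq = L_total / Σ(L_j/K_j).
Σ(L/K) = 144/45.8 + 511/9.96 = 3.144 + 51.31 = 54.45 d
K_eq = L_total / Σ(L/K) = 655 / 54.45 = 12.03 m/d
q = K_eq · i = 12.03 × 0.0066 = 0.07939 m/d (same in every zone)
Zone A: v = q/n = 0.07939/0.12 = 0.6616 m/d → t_A = 144/0.6616 = 217.6 d
Zone B: v = q/n = 0.07939/0.30 = 0.2646 m/d → t_B = 511/0.2646 = 1931 d
Total t = 217.6 + 1931 = 2149 d
   = 2149 / 365 = 5.89 yr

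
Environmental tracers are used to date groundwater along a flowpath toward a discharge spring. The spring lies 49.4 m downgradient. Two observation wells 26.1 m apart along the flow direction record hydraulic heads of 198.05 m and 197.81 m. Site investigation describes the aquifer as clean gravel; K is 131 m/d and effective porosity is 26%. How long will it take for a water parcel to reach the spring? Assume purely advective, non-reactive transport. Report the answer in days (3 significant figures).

Hydraulic gradient i = (198.05 − 197.81) / 26.1 = 0.24 / 26.1 = 0.009195
Specific discharge q = 131 × 0.009195 = 1.205 m/d
v_s = q/n_e = 1.205/0.26 = 4.633 m/d
t = L / v = 49.4 / 4.633 = 10.66 d

10.7 days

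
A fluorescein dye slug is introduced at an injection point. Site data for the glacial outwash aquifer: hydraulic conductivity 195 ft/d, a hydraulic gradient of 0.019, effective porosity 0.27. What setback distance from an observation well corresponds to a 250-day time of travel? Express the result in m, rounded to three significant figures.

K = 195 ft/d × 0.3048 = 59.44 m/d
Darcy flux q = K·i = 59.44 × 0.019 = 1.129 m/d
v_s = q/n_e = 1.129/0.27 = 4.183 m/d
L = v × T = 4.183 × 250 = 1046 m

1050 m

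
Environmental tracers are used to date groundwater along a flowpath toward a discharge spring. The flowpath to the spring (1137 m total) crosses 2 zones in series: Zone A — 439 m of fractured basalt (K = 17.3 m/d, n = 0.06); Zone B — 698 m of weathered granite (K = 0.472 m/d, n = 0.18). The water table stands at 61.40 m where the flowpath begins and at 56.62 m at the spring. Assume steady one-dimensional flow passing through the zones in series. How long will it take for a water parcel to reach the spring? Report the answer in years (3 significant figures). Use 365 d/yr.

Total head drop ΔH = 61.40 − 56.62 = 4.78 m
Steady 1-D flow in series ⇒ the Darcy flux q is identical in every zone and the zone head losses add (resistances L/K in series).
Σ(L/K) = 439/17.3 + 698/0.472 = 25.38 + 1479 = 1504 d
q = ΔH / Σ(L/K) = 4.78 / 1504 = 0.003178 m/d (same in every zone)
Zone A: v = q/n = 0.003178/0.06 = 0.05296 m/d → t_A = 439/0.05296 = 8289 d
Zone B: v = q/n = 0.003178/0.18 = 0.01765 m/d → t_B = 698/0.01765 = 39540 d
Total t = 8289 + 39540 = 47830 d
   = 47830 / 365 = 131 yr

131 years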